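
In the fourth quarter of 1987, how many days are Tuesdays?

1987-10-01 is a Thursday.
That's 92 days from start to end, counting both.
92 = 7 × 13 + 1, so there are 13 full weeks plus 1 extra day.
Each full week contributes one Tuesday: 13 so far.
The 1 extra day is Thu — none qualify.
Total: 13 + 0 = 13.

13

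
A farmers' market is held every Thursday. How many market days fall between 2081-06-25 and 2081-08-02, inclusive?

2081-06-25 is a Wednesday.
That's 39 days from start to end, counting both.
39 = 7 × 5 + 4, so there are 5 full weeks plus 4 extra days.
Each full week contributes one Thursday: 5 so far.
The 4 extra days are Wed, Thu, Fri, Sat — 1 of them qualifies.
Total: 5 + 1 = 6.

6 Thursdays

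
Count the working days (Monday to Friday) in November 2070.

20

1 November 2070 is a Saturday.
That's 30 days from start to end, counting both.
30 = 7 × 4 + 2, so there are 4 full weeks plus 2 extra days.
Each full week contributes 5 weekdays (Mon–Fri): 4 × 5 = 20.
The 2 extra days are Sat, Sun — none qualify.
Total: 20 + 0 = 20.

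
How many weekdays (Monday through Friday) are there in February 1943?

1 February 1943 is a Monday.
The range spans 28 days (inclusive of both endpoints).
28 = 7 × 4, so the span is exactly 4 full weeks.
Each full week contributes 5 weekdays (Mon–Fri): 4 × 5 = 20.
Total: 20.

20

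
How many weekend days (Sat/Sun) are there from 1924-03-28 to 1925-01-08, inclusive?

1924-03-28 is a Friday.
That's 287 days from start to end, counting both.
287 = 7 × 41, so the span is exactly 41 full weeks.
Each full week contributes 2 weekend days (Sat, Sun): 41 × 2 = 82.

82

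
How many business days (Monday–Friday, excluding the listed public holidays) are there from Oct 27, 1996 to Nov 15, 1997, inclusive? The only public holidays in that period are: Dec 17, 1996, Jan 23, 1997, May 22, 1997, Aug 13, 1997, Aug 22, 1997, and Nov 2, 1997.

Oct 27, 1996 is a Sunday.
That's 385 days from start to end, counting both.
385 = 7 × 55, so the span is exactly 55 full weeks.
Each full week contributes 5 weekdays (Mon–Fri): 55 × 5 = 275.
Holidays: Dec 17, 1996 (Tue); Jan 23, 1997 (Thu); May 22, 1997 (Thu); Aug 13, 1997 (Wed); Aug 22, 1997 (Fri); Nov 2, 1997 (Sun).
5 of the 6 holidays fall on weekdays; the rest are weekends and were already excluded.
Business days: 275 − 5 = 270.

270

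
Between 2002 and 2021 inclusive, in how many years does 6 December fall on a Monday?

3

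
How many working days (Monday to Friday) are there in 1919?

261 weekdays

1 January 1919 is a Wednesday.
That's 365 days from start to end, counting both.
365 = 7 × 52 + 1, so there are 52 full weeks plus 1 extra day.
Each full week contributes 5 weekdays (Mon–Fri): 52 × 5 = 260.
The 1 extra day is Wed — 1 of them qualifies.
Total: 260 + 1 = 261.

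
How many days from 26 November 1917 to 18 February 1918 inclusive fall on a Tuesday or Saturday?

24

26 November 1917 is a Monday.
That's 85 days from start to end, counting both.
85 = 7 × 12 + 1, so there are 12 full weeks plus 1 extra day.
Each full week contributes 2 days from the set (Tue, Sat): 12 × 2 = 24.
The 1 extra day is Monday — none qualify.
Total: 24 + 0 = 24.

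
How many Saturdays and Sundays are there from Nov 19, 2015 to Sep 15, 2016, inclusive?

Nov 19, 2015 is a Thursday.
From Nov 19, 2015 to Sep 15, 2016 is 302 days inclusive.
302 = 7 × 43 + 1, so there are 43 full weeks plus 1 extra day.
Each full week contributes 2 weekend days (Sat, Sun): 43 × 2 = 86.
The 1 extra day is Thursday — none qualify.
Total: 86 + 0 = 86.

86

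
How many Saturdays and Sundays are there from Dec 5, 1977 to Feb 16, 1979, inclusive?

124

Dec 5, 1977 is a Monday.
From Dec 5, 1977 to Feb 16, 1979 is 439 days inclusive.
439 = 7 × 62 + 5, so there are 62 full weeks plus 5 extra days.
Each full week contributes 2 weekend days (Sat, Sun): 62 × 2 = 124.
The 5 extra days are Monday, Tuesday, Wednesday, Thursday, Friday — none qualify.
Total: 124 + 0 = 124.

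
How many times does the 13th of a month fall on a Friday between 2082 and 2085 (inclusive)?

Friday-the-13ths by year:
2082: Feb, Mar, Nov
2083: Aug
2084: Oct
2085: Apr, Jul

7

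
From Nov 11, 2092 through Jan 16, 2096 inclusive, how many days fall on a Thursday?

166

Nov 11, 2092 is a Tuesday.
The range spans 1162 days (inclusive of both endpoints).
1162 = 7 × 166, so the span is exactly 166 full weeks.
Each full week contributes one Thursday: 166 so far.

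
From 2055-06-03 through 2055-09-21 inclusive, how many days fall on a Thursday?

16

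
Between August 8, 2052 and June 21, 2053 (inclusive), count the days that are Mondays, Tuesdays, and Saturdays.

August 8, 2052 is a Thursday.
The range spans 318 days (inclusive of both endpoints).
318 = 7 × 45 + 3, so there are 45 full weeks plus 3 extra days.
Each full week contributes 3 days from the set (Mon, Tue, Sat): 45 × 3 = 135.
The 3 extra days are Thursday, Friday, Saturday — 1 of them qualifies.
Total: 135 + 1 = 136.

136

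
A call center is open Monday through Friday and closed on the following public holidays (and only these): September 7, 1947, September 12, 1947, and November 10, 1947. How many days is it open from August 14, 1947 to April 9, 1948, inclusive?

August 14, 1947 is a Thursday.
That's 240 days from start to end, counting both.
240 = 7 × 34 + 2, so there are 34 full weeks plus 2 extra days.
Each full week contributes 5 weekdays (Mon–Fri): 34 × 5 = 170.
The 2 extra days are Thu, Fri — 2 of them qualify.
Total: 170 + 2 = 172.
Holidays: September 7, 1947 (Sun); September 12, 1947 (Fri); November 10, 1947 (Mon).
2 of the 3 holidays fall on weekdays; the rest are weekends and were already excluded.
Business days: 172 − 2 = 170.

170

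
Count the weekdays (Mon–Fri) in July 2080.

23 weekdays

July 1, 2080 is a Monday.
The range spans 31 days (inclusive of both endpoints).
31 = 7 × 4 + 3, so there are 4 full weeks plus 3 extra days.
Each full week contributes 5 weekdays (Mon–Fri): 4 × 5 = 20.
The 3 extra days are Monday, Tuesday, Wednesday — 3 of them qualify.
Total: 20 + 3 = 23.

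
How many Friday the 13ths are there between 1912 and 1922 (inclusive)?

18

Friday-the-13ths by year:
1912: Sep, Dec
1913: Jun
1914: Feb, Mar, Nov
1915: Aug
1916: Oct
1917: Apr, Jul
1918: Sep, Dec
1919: Jun
1920: Feb, Aug
1921: May
1922: Jan, Oct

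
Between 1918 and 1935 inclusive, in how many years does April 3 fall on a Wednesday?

Day of week of April 3 in each year:
1918: Wed ✓, 1919: Thu, 1920: Sat, 1921: Sun, 1922: Mon, 1923: Tue, 1924: Thu, 1925: Fri, 1926: Sat, 1927: Sun, 1928: Tue, 1929: Wed ✓, 1930: Thu, 1931: Fri, 1932: Sun, 1933: Mon, 1934: Tue, 1935: Wed ✓
Wednesdays: 1918, 1929, 1935.

3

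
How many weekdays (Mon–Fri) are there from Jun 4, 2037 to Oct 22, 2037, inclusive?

101 weekdays

Jun 4, 2037 is a Thursday.
From Jun 4, 2037 to Oct 22, 2037 is 141 days inclusive.
141 = 7 × 20 + 1, so there are 20 full weeks plus 1 extra day.
Each full week contributes 5 weekdays (Mon–Fri): 20 × 5 = 100.
The 1 extra day is Thursday — 1 of them qualifies.
Total: 100 + 1 = 101.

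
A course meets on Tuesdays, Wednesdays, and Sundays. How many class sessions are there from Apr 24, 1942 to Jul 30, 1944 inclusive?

355

Apr 24, 1942 is a Friday.
The range spans 829 days (inclusive of both endpoints).
829 = 7 × 118 + 3, so there are 118 full weeks plus 3 extra days.
Each full week contributes 3 days from the set (Tue, Wed, Sun): 118 × 3 = 354.
The 3 extra days are Fri, Sat, Sun — 1 of them qualifies.
Total: 354 + 1 = 355.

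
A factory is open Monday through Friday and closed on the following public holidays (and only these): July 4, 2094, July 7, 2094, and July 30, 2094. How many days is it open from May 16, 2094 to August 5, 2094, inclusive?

57

May 16, 2094 is a Sunday.
From May 16, 2094 to August 5, 2094 is 82 days inclusive.
82 = 7 × 11 + 5, so there are 11 full weeks plus 5 extra days.
Each full week contributes 5 weekdays (Mon–Fri): 11 × 5 = 55.
The 5 extra days are Sun, Mon, Tue, Wed, Thu — 4 of them qualify.
Total: 55 + 4 = 59.
Holidays: July 4, 2094 (Sun); July 7, 2094 (Wed); July 30, 2094 (Fri).
2 of the 3 holidays fall on weekdays; the rest are weekends and were already excluded.
Business days: 59 − 2 = 57.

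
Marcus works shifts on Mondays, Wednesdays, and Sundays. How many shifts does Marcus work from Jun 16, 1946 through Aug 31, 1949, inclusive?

Jun 16, 1946 is a Sunday.
From Jun 16, 1946 to Aug 31, 1949 is 1173 days inclusive.
1173 = 7 × 167 + 4, so there are 167 full weeks plus 4 extra days.
Each full week contributes 3 days from the set (Mon, Wed, Sun): 167 × 3 = 501.
The 4 extra days are Sun, Mon, Tue, Wed — 3 of them qualify.
Total: 501 + 3 = 504.

504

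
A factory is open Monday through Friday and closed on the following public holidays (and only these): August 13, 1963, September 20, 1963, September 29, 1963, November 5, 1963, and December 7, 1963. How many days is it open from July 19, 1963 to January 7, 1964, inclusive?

July 19, 1963 is a Friday.
From July 19, 1963 to January 7, 1964 is 173 days inclusive.
173 = 7 × 24 + 5, so there are 24 full weeks plus 5 extra days.
Each full week contributes 5 weekdays (Mon–Fri): 24 × 5 = 120.
The 5 extra days are Fri, Sat, Sun, Mon, Tue — 3 of them qualify.
Total: 120 + 3 = 123.
Holidays: August 13, 1963 (Tue); September 20, 1963 (Fri); September 29, 1963 (Sun); November 5, 1963 (Tue); December 7, 1963 (Sat).
3 of the 5 holidays fall on weekdays; the rest are weekends and were already excluded.
Business days: 123 − 3 = 120.

120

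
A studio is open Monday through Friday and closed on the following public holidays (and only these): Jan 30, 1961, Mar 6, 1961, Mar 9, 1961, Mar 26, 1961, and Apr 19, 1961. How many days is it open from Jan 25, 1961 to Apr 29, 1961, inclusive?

64 business days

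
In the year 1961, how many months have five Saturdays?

A month has five Saturdays exactly when Saturday falls within its first (length − 28) days.
Jan: 31 days, starts Sun → 5 of Sun, Mon, Tue
Feb: 28 days, starts Wed → 5 of (none)
Mar: 31 days, starts Wed → 5 of Wed, Thu, Fri
Apr: 30 days, starts Sat → 5 of Sat, Sun ✓
May: 31 days, starts Mon → 5 of Mon, Tue, Wed
Jun: 30 days, starts Thu → 5 of Thu, Fri
Jul: 31 days, starts Sat → 5 of Sat, Sun, Mon ✓
Aug: 31 days, starts Tue → 5 of Tue, Wed, Thu
Sep: 30 days, starts Fri → 5 of Fri, Sat ✓
Oct: 31 days, starts Sun → 5 of Sun, Mon, Tue
Nov: 30 days, starts Wed → 5 of Wed, Thu
Dec: 31 days, starts Fri → 5 of Fri, Sat, Sun ✓
Months with five Saturdays: Apr, Jul, Sep, Dec.

4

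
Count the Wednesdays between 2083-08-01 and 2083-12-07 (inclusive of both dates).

2083-08-01 is a Sunday.
From 2083-08-01 to 2083-12-07 is 129 days inclusive.
129 = 7 × 18 + 3, so there are 18 full weeks plus 3 extra days.
Each full week contributes one Wednesday: 18 so far.
The 3 extra days are Sunday, Monday, Tuesday — none qualify.
Total: 18 + 0 = 18.

18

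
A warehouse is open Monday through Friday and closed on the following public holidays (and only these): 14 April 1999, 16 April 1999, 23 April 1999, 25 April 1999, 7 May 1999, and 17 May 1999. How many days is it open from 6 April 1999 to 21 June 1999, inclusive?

6 April 1999 is a Tuesday.
The range spans 77 days (inclusive of both endpoints).
77 = 7 × 11, so the span is exactly 11 full weeks.
Each full week contributes 5 weekdays (Mon–Fri): 11 × 5 = 55.
Total: 55.
Holidays: 14 April 1999 (Wed); 16 April 1999 (Fri); 23 April 1999 (Fri); 25 April 1999 (Sun); 7 May 1999 (Fri); 17 May 1999 (Mon).
5 of the 6 holidays fall on weekdays; the rest are weekends and were already excluded.
Business days: 55 − 5 = 50.

50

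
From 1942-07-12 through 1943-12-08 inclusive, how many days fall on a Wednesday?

74

1942-07-12 is a Sunday.
That's 515 days from start to end, counting both.
515 = 7 × 73 + 4, so there are 73 full weeks plus 4 extra days.
Each full week contributes one Wednesday: 73 so far.
The 4 extra days are Sun, Mon, Tue, Wed — 1 of them qualifies.
Total: 73 + 1 = 74.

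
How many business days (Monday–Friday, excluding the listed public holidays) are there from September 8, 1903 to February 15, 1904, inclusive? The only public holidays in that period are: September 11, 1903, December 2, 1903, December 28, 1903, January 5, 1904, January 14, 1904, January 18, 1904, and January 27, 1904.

108

September 8, 1903 is a Tuesday.
That's 161 days from start to end, counting both.
161 = 7 × 23, so the span is exactly 23 full weeks.
Each full week contributes 5 weekdays (Mon–Fri): 23 × 5 = 115.
Holidays: September 11, 1903 (Fri); December 2, 1903 (Wed); December 28, 1903 (Mon); January 5, 1904 (Tue); January 14, 1904 (Thu); January 18, 1904 (Mon); January 27, 1904 (Wed).
All 7 holidays fall on weekdays, so subtract 7.
Business days: 115 − 7 = 108.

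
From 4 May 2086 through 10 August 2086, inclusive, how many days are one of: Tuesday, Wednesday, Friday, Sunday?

4 May 2086 is a Saturday.
The range spans 99 days (inclusive of both endpoints).
99 = 7 × 14 + 1, so there are 14 full weeks plus 1 extra day.
Each full week contributes 4 days from the set (Tue, Wed, Fri, Sun): 14 × 4 = 56.
The 1 extra day is Saturday — none qualify.
Total: 56 + 0 = 56.

56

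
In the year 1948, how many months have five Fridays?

5

A month has five Fridays exactly when Friday falls within its first (length − 28) days.
Jan: 31 days, starts Thu → 5 of Thu, Fri, Sat ✓
Feb: 29 days, starts Sun → 5 of Sun
Mar: 31 days, starts Mon → 5 of Mon, Tue, Wed
Apr: 30 days, starts Thu → 5 of Thu, Fri ✓
May: 31 days, starts Sat → 5 of Sat, Sun, Mon
Jun: 30 days, starts Tue → 5 of Tue, Wed
Jul: 31 days, starts Thu → 5 of Thu, Fri, Sat ✓
Aug: 31 days, starts Sun → 5 of Sun, Mon, Tue
Sep: 30 days, starts Wed → 5 of Wed, Thu
Oct: 31 days, starts Fri → 5 of Fri, Sat, Sun ✓
Nov: 30 days, starts Mon → 5 of Mon, Tue
Dec: 31 days, starts Wed → 5 of Wed, Thu, Fri ✓
Months with five Fridays: Jan, Apr, Jul, Oct, Dec.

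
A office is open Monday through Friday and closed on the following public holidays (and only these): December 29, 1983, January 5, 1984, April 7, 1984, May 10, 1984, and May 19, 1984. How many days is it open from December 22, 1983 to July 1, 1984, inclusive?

134

December 22, 1983 is a Thursday.
The range spans 193 days (inclusive of both endpoints).
193 = 7 × 27 + 4, so there are 27 full weeks plus 4 extra days.
Each full week contributes 5 weekdays (Mon–Fri): 27 × 5 = 135.
The 4 extra days are Thu, Fri, Sat, Sun — 2 of them qualify.
Total: 135 + 2 = 137.
Holidays: December 29, 1983 (Thu); January 5, 1984 (Thu); April 7, 1984 (Sat); May 10, 1984 (Thu); May 19, 1984 (Sat).
3 of the 5 holidays fall on weekdays; the rest are weekends and were already excluded.
Business days: 137 − 3 = 134.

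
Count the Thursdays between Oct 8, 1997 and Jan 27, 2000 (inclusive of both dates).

Oct 8, 1997 is a Wednesday.
From Oct 8, 1997 to Jan 27, 2000 is 842 days inclusive.
842 = 7 × 120 + 2, so there are 120 full weeks plus 2 extra days.
Each full week contributes one Thursday: 120 so far.
The 2 extra days are Wednesday, Thursday — 1 of them qualifies.
Total: 120 + 1 = 121.

121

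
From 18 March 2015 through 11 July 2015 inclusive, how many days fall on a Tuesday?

18 March 2015 is a Wednesday.
That's 116 days from start to end, counting both.
116 = 7 × 16 + 4, so there are 16 full weeks plus 4 extra days.
Each full week contributes one Tuesday: 16 so far.
The 4 extra days are Wednesday, Thursday, Friday, Saturday — none qualify.
Total: 16 + 0 = 16.

16 Tuesdays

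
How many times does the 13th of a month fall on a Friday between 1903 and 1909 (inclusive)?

Friday-the-13ths by year:
1903: Feb, Mar, Nov
1904: May
1905: Jan, Oct
1906: Apr, Jul
1907: Sep, Dec
1908: Mar, Nov
1909: Aug

13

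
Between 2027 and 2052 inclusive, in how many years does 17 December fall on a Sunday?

4

Day of week of December 17 in each year:
2027: Fri, 2028: Sun ✓, 2029: Mon, 2030: Tue, 2031: Wed, 2032: Fri, 2033: Sat, 2034: Sun ✓, 2035: Mon, 2036: Wed, 2037: Thu, 2038: Fri, 2039: Sat, 2040: Mon, 2041: Tue, 2042: Wed, 2043: Thu, 2044: Sat, 2045: Sun ✓, 2046: Mon, 2047: Tue, 2048: Thu, 2049: Fri, 2050: Sat, 2051: Sun ✓, 2052: Tue
Sundays: 2028, 2034, 2045, 2051.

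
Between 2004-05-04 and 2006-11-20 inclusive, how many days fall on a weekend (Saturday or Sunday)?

266

2004-05-04 is a Tuesday.
From 2004-05-04 to 2006-11-20 is 931 days inclusive.
931 = 7 × 133, so the span is exactly 133 full weeks.
Each full week contributes 2 weekend days (Sat, Sun): 133 × 2 = 266.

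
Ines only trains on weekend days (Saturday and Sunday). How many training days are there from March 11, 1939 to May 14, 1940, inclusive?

124

March 11, 1939 is a Saturday.
That's 431 days from start to end, counting both.
431 = 7 × 61 + 4, so there are 61 full weeks plus 4 extra days.
Each full week contributes 2 weekend days (Sat, Sun): 61 × 2 = 122.
The 4 extra days are Saturday, Sunday, Monday, Tuesday — 2 of them qualify.
Total: 122 + 2 = 124.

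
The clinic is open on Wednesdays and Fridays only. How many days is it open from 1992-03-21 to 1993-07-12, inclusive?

1992-03-21 is a Saturday.
From 1992-03-21 to 1993-07-12 is 479 days inclusive.
479 = 7 × 68 + 3, so there are 68 full weeks plus 3 extra days.
Each full week contributes 2 days from the set (Wed, Fri): 68 × 2 = 136.
The 3 extra days are Sat, Sun, Mon — none qualify.
Total: 136 + 0 = 136.

136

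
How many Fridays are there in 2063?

2063-01-01 is a Monday.
That's 365 days from start to end, counting both.
365 = 7 × 52 + 1, so there are 52 full weeks plus 1 extra day.
Each full week contributes one Friday: 52 so far.
The 1 extra day is Mon — none qualify.
Total: 52 + 0 = 52.

52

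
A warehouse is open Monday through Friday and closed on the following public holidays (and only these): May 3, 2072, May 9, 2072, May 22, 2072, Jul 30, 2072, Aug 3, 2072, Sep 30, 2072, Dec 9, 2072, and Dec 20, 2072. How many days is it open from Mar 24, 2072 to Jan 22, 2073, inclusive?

211 working days

Mar 24, 2072 is a Thursday.
The range spans 305 days (inclusive of both endpoints).
305 = 7 × 43 + 4, so there are 43 full weeks plus 4 extra days.
Each full week contributes 5 weekdays (Mon–Fri): 43 × 5 = 215.
The 4 extra days are Thu, Fri, Sat, Sun — 2 of them qualify.
Total: 215 + 2 = 217.
Holidays: May 3, 2072 (Tue); May 9, 2072 (Mon); May 22, 2072 (Sun); Jul 30, 2072 (Sat); Aug 3, 2072 (Wed); Sep 30, 2072 (Fri); Dec 9, 2072 (Fri); Dec 20, 2072 (Tue).
6 of the 8 holidays fall on weekdays; the rest are weekends and were already excluded.
Business days: 217 − 6 = 211.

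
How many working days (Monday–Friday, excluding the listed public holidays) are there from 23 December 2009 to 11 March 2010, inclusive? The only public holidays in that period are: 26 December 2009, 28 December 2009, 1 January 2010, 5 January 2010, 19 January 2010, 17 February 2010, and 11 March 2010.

23 December 2009 is a Wednesday.
The range spans 79 days (inclusive of both endpoints).
79 = 7 × 11 + 2, so there are 11 full weeks plus 2 extra days.
Each full week contributes 5 weekdays (Mon–Fri): 11 × 5 = 55.
The 2 extra days are Wed, Thu — 2 of them qualify.
Total: 55 + 2 = 57.
Holidays: 26 December 2009 (Sat); 28 December 2009 (Mon); 1 January 2010 (Fri); 5 January 2010 (Tue); 19 January 2010 (Tue); 17 February 2010 (Wed); 11 March 2010 (Thu).
6 of the 7 holidays fall on weekdays; the rest are weekends and were already excluded.
Business days: 57 − 6 = 51.

51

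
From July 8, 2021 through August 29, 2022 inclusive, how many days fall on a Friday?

60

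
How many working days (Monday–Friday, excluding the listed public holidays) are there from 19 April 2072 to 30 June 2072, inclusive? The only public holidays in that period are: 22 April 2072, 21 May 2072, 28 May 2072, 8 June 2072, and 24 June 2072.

19 April 2072 is a Tuesday.
From 19 April 2072 to 30 June 2072 is 73 days inclusive.
73 = 7 × 10 + 3, so there are 10 full weeks plus 3 extra days.
Each full week contributes 5 weekdays (Mon–Fri): 10 × 5 = 50.
The 3 extra days are Tuesday, Wednesday, Thursday — 3 of them qualify.
Total: 50 + 3 = 53.
Holidays: 22 April 2072 (Fri); 21 May 2072 (Sat); 28 May 2072 (Sat); 8 June 2072 (Wed); 24 June 2072 (Fri).
3 of the 5 holidays fall on weekdays; the rest are weekends and were already excluded.
Business days: 53 − 3 = 50.

50 working days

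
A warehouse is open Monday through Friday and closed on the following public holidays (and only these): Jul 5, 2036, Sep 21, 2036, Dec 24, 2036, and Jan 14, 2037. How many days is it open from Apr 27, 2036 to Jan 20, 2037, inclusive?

Apr 27, 2036 is a Sunday.
The range spans 269 days (inclusive of both endpoints).
269 = 7 × 38 + 3, so there are 38 full weeks plus 3 extra days.
Each full week contributes 5 weekdays (Mon–Fri): 38 × 5 = 190.
The 3 extra days are Sunday, Monday, Tuesday — 2 of them qualify.
Total: 190 + 2 = 192.
Holidays: Jul 5, 2036 (Sat); Sep 21, 2036 (Sun); Dec 24, 2036 (Wed); Jan 14, 2037 (Wed).
2 of the 4 holidays fall on weekdays; the rest are weekends and were already excluded.
Business days: 192 − 2 = 190.

190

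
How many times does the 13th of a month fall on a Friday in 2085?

The 13th falls on a Friday when the month's 13th has weekday Fri.
Jan 13 is Sat; Feb 13 is Tue; Mar 13 is Tue; Apr 13 is Fri ✓; May 13 is Sun; Jun 13 is Wed; Jul 13 is Fri ✓; Aug 13 is Mon; Sep 13 is Thu; Oct 13 is Sat; Nov 13 is Tue; Dec 13 is Thu.
Friday the 13ths: Apr, Jul.

2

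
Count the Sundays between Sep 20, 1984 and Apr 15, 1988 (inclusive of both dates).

Sep 20, 1984 is a Thursday.
From Sep 20, 1984 to Apr 15, 1988 is 1304 days inclusive.
1304 = 7 × 186 + 2, so there are 186 full weeks plus 2 extra days.
Each full week contributes one Sunday: 186 so far.
The 2 extra days are Thursday, Friday — none qualify.
Total: 186 + 0 = 186.

186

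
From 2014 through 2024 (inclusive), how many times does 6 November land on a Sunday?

Day of week of November 6 in each year:
2014: Thu, 2015: Fri, 2016: Sun ✓, 2017: Mon, 2018: Tue, 2019: Wed, 2020: Fri, 2021: Sat, 2022: Sun ✓, 2023: Mon, 2024: Wed
Sundays: 2016, 2022.

2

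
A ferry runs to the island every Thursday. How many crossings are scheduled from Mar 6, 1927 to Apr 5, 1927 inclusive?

4

Mar 6, 1927 is a Sunday.
That's 31 days from start to end, counting both.
31 = 7 × 4 + 3, so there are 4 full weeks plus 3 extra days.
Each full week contributes one Thursday: 4 so far.
The 3 extra days are Sun, Mon, Tue — none qualify.
Total: 4 + 0 = 4.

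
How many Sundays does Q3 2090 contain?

13

2090-07-01 is a Saturday.
That's 92 days from start to end, counting both.
92 = 7 × 13 + 1, so there are 13 full weeks plus 1 extra day.
Each full week contributes one Sunday: 13 so far.
The 1 extra day is Sat — none qualify.
Total: 13 + 0 = 13.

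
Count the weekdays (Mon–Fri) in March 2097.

March 1, 2097 is a Friday.
That's 31 days from start to end, counting both.
31 = 7 × 4 + 3, so there are 4 full weeks plus 3 extra days.
Each full week contributes 5 weekdays (Mon–Fri): 4 × 5 = 20.
The 3 extra days are Friday, Saturday, Sunday — 1 of them qualifies.
Total: 20 + 1 = 21.

21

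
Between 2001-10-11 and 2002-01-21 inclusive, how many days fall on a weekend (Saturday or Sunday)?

30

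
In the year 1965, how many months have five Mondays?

A month has five Mondays exactly when Monday falls within its first (length − 28) days.
Jan: 31 days, starts Fri → 5 of Fri, Sat, Sun
Feb: 28 days, starts Mon → 5 of (none)
Mar: 31 days, starts Mon → 5 of Mon, Tue, Wed ✓
Apr: 30 days, starts Thu → 5 of Thu, Fri
May: 31 days, starts Sat → 5 of Sat, Sun, Mon ✓
Jun: 30 days, starts Tue → 5 of Tue, Wed
Jul: 31 days, starts Thu → 5 of Thu, Fri, Sat
Aug: 31 days, starts Sun → 5 of Sun, Mon, Tue ✓
Sep: 30 days, starts Wed → 5 of Wed, Thu
Oct: 31 days, starts Fri → 5 of Fri, Sat, Sun
Nov: 30 days, starts Mon → 5 of Mon, Tue ✓
Dec: 31 days, starts Wed → 5 of Wed, Thu, Fri
Months with five Mondays: Mar, May, Aug, Nov.

4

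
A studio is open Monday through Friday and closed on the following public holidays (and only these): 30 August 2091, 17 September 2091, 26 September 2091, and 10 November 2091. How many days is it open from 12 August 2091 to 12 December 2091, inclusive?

85 working days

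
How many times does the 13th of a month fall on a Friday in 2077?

The 13th falls on a Friday when the month's 13th has weekday Fri.
Jan 13 is Wed; Feb 13 is Sat; Mar 13 is Sat; Apr 13 is Tue; May 13 is Thu; Jun 13 is Sun; Jul 13 is Tue; Aug 13 is Fri ✓; Sep 13 is Mon; Oct 13 is Wed; Nov 13 is Sat; Dec 13 is Mon.
Friday the 13ths: Aug.

1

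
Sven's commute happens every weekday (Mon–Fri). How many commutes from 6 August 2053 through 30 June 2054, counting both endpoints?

6 August 2053 is a Wednesday.
That's 329 days from start to end, counting both.
329 = 7 × 47, so the span is exactly 47 full weeks.
Each full week contributes 5 weekdays (Mon–Fri): 47 × 5 = 235.

235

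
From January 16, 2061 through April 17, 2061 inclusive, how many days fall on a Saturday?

January 16, 2061 is a Sunday.
That's 92 days from start to end, counting both.
92 = 7 × 13 + 1, so there are 13 full weeks plus 1 extra day.
Each full week contributes one Saturday: 13 so far.
The 1 extra day is Sunday — none qualify.
Total: 13 + 0 = 13.

13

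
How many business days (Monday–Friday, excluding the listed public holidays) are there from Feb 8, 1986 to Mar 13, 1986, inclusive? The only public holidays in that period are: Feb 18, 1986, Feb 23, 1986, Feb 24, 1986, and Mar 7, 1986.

21

Feb 8, 1986 is a Saturday.
That's 34 days from start to end, counting both.
34 = 7 × 4 + 6, so there are 4 full weeks plus 6 extra days.
Each full week contributes 5 weekdays (Mon–Fri): 4 × 5 = 20.
The 6 extra days are Sat, Sun, Mon, Tue, Wed, Thu — 4 of them qualify.
Total: 20 + 4 = 24.
Holidays: Feb 18, 1986 (Tue); Feb 23, 1986 (Sun); Feb 24, 1986 (Mon); Mar 7, 1986 (Fri).
3 of the 4 holidays fall on weekdays; the rest are weekends and were already excluded.
Business days: 24 − 3 = 21.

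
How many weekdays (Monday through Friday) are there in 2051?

2051-01-01 is a Sunday.
The range spans 365 days (inclusive of both endpoints).
365 = 7 × 52 + 1, so there are 52 full weeks plus 1 extra day.
Each full week contributes 5 weekdays (Mon–Fri): 52 × 5 = 260.
The 1 extra day is Sun — none qualify.
Total: 260 + 0 = 260.

260 weekdays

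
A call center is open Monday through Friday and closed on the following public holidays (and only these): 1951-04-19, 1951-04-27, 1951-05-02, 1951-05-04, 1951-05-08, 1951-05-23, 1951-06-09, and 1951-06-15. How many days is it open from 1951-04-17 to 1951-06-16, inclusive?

37 business days

1951-04-17 is a Tuesday.
The range spans 61 days (inclusive of both endpoints).
61 = 7 × 8 + 5, so there are 8 full weeks plus 5 extra days.
Each full week contributes 5 weekdays (Mon–Fri): 8 × 5 = 40.
The 5 extra days are Tue, Wed, Thu, Fri, Sat — 4 of them qualify.
Total: 40 + 4 = 44.
Holidays: 1951-04-19 (Thu); 1951-04-27 (Fri); 1951-05-02 (Wed); 1951-05-04 (Fri); 1951-05-08 (Tue); 1951-05-23 (Wed); 1951-06-09 (Sat); 1951-06-15 (Fri).
7 of the 8 holidays fall on weekdays; the rest are weekends and were already excluded.
Business days: 44 − 7 = 37.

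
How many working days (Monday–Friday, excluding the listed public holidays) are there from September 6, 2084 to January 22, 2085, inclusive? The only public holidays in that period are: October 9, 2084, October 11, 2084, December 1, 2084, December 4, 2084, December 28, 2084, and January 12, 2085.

93 working days

September 6, 2084 is a Wednesday.
From September 6, 2084 to January 22, 2085 is 139 days inclusive.
139 = 7 × 19 + 6, so there are 19 full weeks plus 6 extra days.
Each full week contributes 5 weekdays (Mon–Fri): 19 × 5 = 95.
The 6 extra days are Wednesday, Thursday, Friday, Saturday, Sunday, Monday — 4 of them qualify.
Total: 95 + 4 = 99.
Holidays: October 9, 2084 (Mon); October 11, 2084 (Wed); December 1, 2084 (Fri); December 4, 2084 (Mon); December 28, 2084 (Thu); January 12, 2085 (Fri).
All 6 holidays fall on weekdays, so subtract 6.
Business days: 99 − 6 = 93.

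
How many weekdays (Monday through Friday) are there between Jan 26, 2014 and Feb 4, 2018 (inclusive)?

Jan 26, 2014 is a Sunday.
That's 1471 days from start to end, counting both.
1471 = 7 × 210 + 1, so there are 210 full weeks plus 1 extra day.
Each full week contributes 5 weekdays (Mon–Fri): 210 × 5 = 1050.
The 1 extra day is Sunday — none qualify.
Total: 1050 + 0 = 1050.

1050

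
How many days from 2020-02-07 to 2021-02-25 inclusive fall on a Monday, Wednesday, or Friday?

165

2020-02-07 is a Friday.
From 2020-02-07 to 2021-02-25 is 385 days inclusive.
385 = 7 × 55, so the span is exactly 55 full weeks.
Each full week contributes 3 days from the set (Mon, Wed, Fri): 55 × 3 = 165.
Total: 165.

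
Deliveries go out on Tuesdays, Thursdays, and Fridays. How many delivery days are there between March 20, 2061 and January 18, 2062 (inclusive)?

March 20, 2061 is a Sunday.
That's 305 days from start to end, counting both.
305 = 7 × 43 + 4, so there are 43 full weeks plus 4 extra days.
Each full week contributes 3 days from the set (Tue, Thu, Fri): 43 × 3 = 129.
The 4 extra days are Sunday, Monday, Tuesday, Wednesday — 1 of them qualifies.
Total: 129 + 1 = 130.

130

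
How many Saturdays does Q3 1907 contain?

13

1 July 1907 is a Monday.
That's 92 days from start to end, counting both.
92 = 7 × 13 + 1, so there are 13 full weeks plus 1 extra day.
Each full week contributes one Saturday: 13 so far.
The 1 extra day is Monday — none qualify.
Total: 13 + 0 = 13.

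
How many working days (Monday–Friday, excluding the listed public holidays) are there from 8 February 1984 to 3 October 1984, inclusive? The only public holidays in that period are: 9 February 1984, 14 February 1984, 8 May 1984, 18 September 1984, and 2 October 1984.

8 February 1984 is a Wednesday.
The range spans 239 days (inclusive of both endpoints).
239 = 7 × 34 + 1, so there are 34 full weeks plus 1 extra day.
Each full week contributes 5 weekdays (Mon–Fri): 34 × 5 = 170.
The 1 extra day is Wednesday — 1 of them qualifies.
Total: 170 + 1 = 171.
Holidays: 9 February 1984 (Thu); 14 February 1984 (Tue); 8 May 1984 (Tue); 18 September 1984 (Tue); 2 October 1984 (Tue).
All 5 holidays fall on weekdays, so subtract 5.
Business days: 171 − 5 = 166.

166 working days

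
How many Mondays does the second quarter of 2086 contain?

13

Apr 1, 2086 is a Monday.
From Apr 1, 2086 to Jun 30, 2086 is 91 days inclusive.
91 = 7 × 13, so the span is exactly 13 full weeks.
Each full week contributes one Monday: 13 so far.
Total: 13.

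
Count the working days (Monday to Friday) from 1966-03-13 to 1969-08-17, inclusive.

1966-03-13 is a Sunday.
From 1966-03-13 to 1969-08-17 is 1254 days inclusive.
1254 = 7 × 179 + 1, so there are 179 full weeks plus 1 extra day.
Each full week contributes 5 weekdays (Mon–Fri): 179 × 5 = 895.
The 1 extra day is Sunday — none qualify.
Total: 895 + 0 = 895.

895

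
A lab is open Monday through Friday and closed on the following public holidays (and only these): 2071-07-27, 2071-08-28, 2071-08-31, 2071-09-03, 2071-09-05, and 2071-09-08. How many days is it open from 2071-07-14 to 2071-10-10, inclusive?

2071-07-14 is a Tuesday.
The range spans 89 days (inclusive of both endpoints).
89 = 7 × 12 + 5, so there are 12 full weeks plus 5 extra days.
Each full week contributes 5 weekdays (Mon–Fri): 12 × 5 = 60.
The 5 extra days are Tuesday, Wednesday, Thursday, Friday, Saturday — 4 of them qualify.
Total: 60 + 4 = 64.
Holidays: 2071-07-27 (Mon); 2071-08-28 (Fri); 2071-08-31 (Mon); 2071-09-03 (Thu); 2071-09-05 (Sat); 2071-09-08 (Tue).
5 of the 6 holidays fall on weekdays; the rest are weekends and were already excluded.
Business days: 64 − 5 = 59.

59 business days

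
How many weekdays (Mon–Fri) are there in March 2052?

21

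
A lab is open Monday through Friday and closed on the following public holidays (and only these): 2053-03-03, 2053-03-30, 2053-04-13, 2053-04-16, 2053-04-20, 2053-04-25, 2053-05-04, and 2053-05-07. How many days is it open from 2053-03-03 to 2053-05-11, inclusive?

46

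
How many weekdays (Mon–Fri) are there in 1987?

Jan 1, 1987 is a Thursday.
That's 365 days from start to end, counting both.
365 = 7 × 52 + 1, so there are 52 full weeks plus 1 extra day.
Each full week contributes 5 weekdays (Mon–Fri): 52 × 5 = 260.
The 1 extra day is Thursday — 1 of them qualifies.
Total: 260 + 1 = 261.

261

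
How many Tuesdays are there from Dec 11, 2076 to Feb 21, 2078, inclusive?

62

Dec 11, 2076 is a Friday.
The range spans 438 days (inclusive of both endpoints).
438 = 7 × 62 + 4, so there are 62 full weeks plus 4 extra days.
Each full week contributes one Tuesday: 62 so far.
The 4 extra days are Fri, Sat, Sun, Mon — none qualify.
Total: 62 + 0 = 62.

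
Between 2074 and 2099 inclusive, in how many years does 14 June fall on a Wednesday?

Day of week of June 14 in each year:
2074: Thu, 2075: Fri, 2076: Sun, 2077: Mon, 2078: Tue, 2079: Wed ✓, 2080: Fri, 2081: Sat, 2082: Sun, 2083: Mon, 2084: Wed ✓, 2085: Thu, 2086: Fri, 2087: Sat, 2088: Mon, 2089: Tue, 2090: Wed ✓, 2091: Thu, 2092: Sat, 2093: Sun, 2094: Mon, 2095: Tue, 2096: Thu, 2097: Fri, 2098: Sat, 2099: Sun
Wednesdays: 2079, 2084, 2090.

3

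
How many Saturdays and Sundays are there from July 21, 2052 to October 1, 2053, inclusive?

125

July 21, 2052 is a Sunday.
The range spans 438 days (inclusive of both endpoints).
438 = 7 × 62 + 4, so there are 62 full weeks plus 4 extra days.
Each full week contributes 2 weekend days (Sat, Sun): 62 × 2 = 124.
The 4 extra days are Sunday, Monday, Tuesday, Wednesday — 1 of them qualifies.
Total: 124 + 1 = 125.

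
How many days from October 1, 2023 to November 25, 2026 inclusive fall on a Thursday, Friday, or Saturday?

October 1, 2023 is a Sunday.
From October 1, 2023 to November 25, 2026 is 1152 days inclusive.
1152 = 7 × 164 + 4, so there are 164 full weeks plus 4 extra days.
Each full week contributes 3 days from the set (Thu, Fri, Sat): 164 × 3 = 492.
The 4 extra days are Sunday, Monday, Tuesday, Wednesday — none qualify.
Total: 492 + 0 = 492.

492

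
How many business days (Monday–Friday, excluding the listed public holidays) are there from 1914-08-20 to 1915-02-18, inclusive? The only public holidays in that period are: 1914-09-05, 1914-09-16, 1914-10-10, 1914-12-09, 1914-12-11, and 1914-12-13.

1914-08-20 is a Thursday.
From 1914-08-20 to 1915-02-18 is 183 days inclusive.
183 = 7 × 26 + 1, so there are 26 full weeks plus 1 extra day.
Each full week contributes 5 weekdays (Mon–Fri): 26 × 5 = 130.
The 1 extra day is Thu — 1 of them qualifies.
Total: 130 + 1 = 131.
Holidays: 1914-09-05 (Sat); 1914-09-16 (Wed); 1914-10-10 (Sat); 1914-12-09 (Wed); 1914-12-11 (Fri); 1914-12-13 (Sun).
3 of the 6 holidays fall on weekdays; the rest are weekends and were already excluded.
Business days: 131 − 3 = 128.

128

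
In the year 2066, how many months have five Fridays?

A month has five Fridays exactly when Friday falls within its first (length − 28) days.
Jan: 31 days, starts Fri → 5 of Fri, Sat, Sun ✓
Feb: 28 days, starts Mon → 5 of (none)
Mar: 31 days, starts Mon → 5 of Mon, Tue, Wed
Apr: 30 days, starts Thu → 5 of Thu, Fri ✓
May: 31 days, starts Sat → 5 of Sat, Sun, Mon
Jun: 30 days, starts Tue → 5 of Tue, Wed
Jul: 31 days, starts Thu → 5 of Thu, Fri, Sat ✓
Aug: 31 days, starts Sun → 5 of Sun, Mon, Tue
Sep: 30 days, starts Wed → 5 of Wed, Thu
Oct: 31 days, starts Fri → 5 of Fri, Sat, Sun ✓
Nov: 30 days, starts Mon → 5 of Mon, Tue
Dec: 31 days, starts Wed → 5 of Wed, Thu, Fri ✓
Months with five Fridays: Jan, Apr, Jul, Oct, Dec.

5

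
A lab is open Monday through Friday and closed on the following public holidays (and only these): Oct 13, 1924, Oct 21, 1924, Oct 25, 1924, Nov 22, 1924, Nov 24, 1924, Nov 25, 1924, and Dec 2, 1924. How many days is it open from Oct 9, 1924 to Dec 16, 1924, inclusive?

Oct 9, 1924 is a Thursday.
The range spans 69 days (inclusive of both endpoints).
69 = 7 × 9 + 6, so there are 9 full weeks plus 6 extra days.
Each full week contributes 5 weekdays (Mon–Fri): 9 × 5 = 45.
The 6 extra days are Thu, Fri, Sat, Sun, Mon, Tue — 4 of them qualify.
Total: 45 + 4 = 49.
Holidays: Oct 13, 1924 (Mon); Oct 21, 1924 (Tue); Oct 25, 1924 (Sat); Nov 22, 1924 (Sat); Nov 24, 1924 (Mon); Nov 25, 1924 (Tue); Dec 2, 1924 (Tue).
5 of the 7 holidays fall on weekdays; the rest are weekends and were already excluded.
Business days: 49 − 5 = 44.

44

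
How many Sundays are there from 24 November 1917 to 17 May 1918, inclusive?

25 Sundays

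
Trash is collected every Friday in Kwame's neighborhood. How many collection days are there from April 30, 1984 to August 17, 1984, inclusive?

16

April 30, 1984 is a Monday.
From April 30, 1984 to August 17, 1984 is 110 days inclusive.
110 = 7 × 15 + 5, so there are 15 full weeks plus 5 extra days.
Each full week contributes one Friday: 15 so far.
The 5 extra days are Monday, Tuesday, Wednesday, Thursday, Friday — 1 of them qualifies.
Total: 15 + 1 = 16.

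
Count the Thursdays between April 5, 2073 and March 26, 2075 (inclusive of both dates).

April 5, 2073 is a Wednesday.
That's 721 days from start to end, counting both.
721 = 7 × 103, so the span is exactly 103 full weeks.
Each full week contributes one Thursday: 103 so far.
Total: 103.

103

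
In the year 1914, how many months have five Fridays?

4

A month has five Fridays exactly when Friday falls within its first (length − 28) days.
Jan: 31 days, starts Thu → 5 of Thu, Fri, Sat ✓
Feb: 28 days, starts Sun → 5 of (none)
Mar: 31 days, starts Sun → 5 of Sun, Mon, Tue
Apr: 30 days, starts Wed → 5 of Wed, Thu
May: 31 days, starts Fri → 5 of Fri, Sat, Sun ✓
Jun: 30 days, starts Mon → 5 of Mon, Tue
Jul: 31 days, starts Wed → 5 of Wed, Thu, Fri ✓
Aug: 31 days, starts Sat → 5 of Sat, Sun, Mon
Sep: 30 days, starts Tue → 5 of Tue, Wed
Oct: 31 days, starts Thu → 5 of Thu, Fri, Sat ✓
Nov: 30 days, starts Sun → 5 of Sun, Mon
Dec: 31 days, starts Tue → 5 of Tue, Wed, Thu
Months with five Fridays: Jan, May, Jul, Oct.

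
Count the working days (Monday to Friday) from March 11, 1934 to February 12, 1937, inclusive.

March 11, 1934 is a Sunday.
That's 1070 days from start to end, counting both.
1070 = 7 × 152 + 6, so there are 152 full weeks plus 6 extra days.
Each full week contributes 5 weekdays (Mon–Fri): 152 × 5 = 760.
The 6 extra days are Sun, Mon, Tue, Wed, Thu, Fri — 5 of them qualify.
Total: 760 + 5 = 765.

765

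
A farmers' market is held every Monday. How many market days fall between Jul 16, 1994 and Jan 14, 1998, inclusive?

Jul 16, 1994 is a Saturday.
From Jul 16, 1994 to Jan 14, 1998 is 1279 days inclusive.
1279 = 7 × 182 + 5, so there are 182 full weeks plus 5 extra days.
Each full week contributes one Monday: 182 so far.
The 5 extra days are Saturday, Sunday, Monday, Tuesday, Wednesday — 1 of them qualifies.
Total: 182 + 1 = 183.

183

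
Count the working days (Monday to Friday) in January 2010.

21

January 1, 2010 is a Friday.
The range spans 31 days (inclusive of both endpoints).
31 = 7 × 4 + 3, so there are 4 full weeks plus 3 extra days.
Each full week contributes 5 weekdays (Mon–Fri): 4 × 5 = 20.
The 3 extra days are Fri, Sat, Sun — 1 of them qualifies.
Total: 20 + 1 = 21.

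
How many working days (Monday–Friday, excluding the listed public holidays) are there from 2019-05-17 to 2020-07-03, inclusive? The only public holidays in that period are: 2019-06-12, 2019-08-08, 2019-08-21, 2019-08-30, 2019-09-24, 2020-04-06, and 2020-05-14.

2019-05-17 is a Friday.
The range spans 414 days (inclusive of both endpoints).
414 = 7 × 59 + 1, so there are 59 full weeks plus 1 extra day.
Each full week contributes 5 weekdays (Mon–Fri): 59 × 5 = 295.
The 1 extra day is Friday — 1 of them qualifies.
Total: 295 + 1 = 296.
Holidays: 2019-06-12 (Wed); 2019-08-08 (Thu); 2019-08-21 (Wed); 2019-08-30 (Fri); 2019-09-24 (Tue); 2020-04-06 (Mon); 2020-05-14 (Thu).
All 7 holidays fall on weekdays, so subtract 7.
Business days: 296 − 7 = 289.

289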